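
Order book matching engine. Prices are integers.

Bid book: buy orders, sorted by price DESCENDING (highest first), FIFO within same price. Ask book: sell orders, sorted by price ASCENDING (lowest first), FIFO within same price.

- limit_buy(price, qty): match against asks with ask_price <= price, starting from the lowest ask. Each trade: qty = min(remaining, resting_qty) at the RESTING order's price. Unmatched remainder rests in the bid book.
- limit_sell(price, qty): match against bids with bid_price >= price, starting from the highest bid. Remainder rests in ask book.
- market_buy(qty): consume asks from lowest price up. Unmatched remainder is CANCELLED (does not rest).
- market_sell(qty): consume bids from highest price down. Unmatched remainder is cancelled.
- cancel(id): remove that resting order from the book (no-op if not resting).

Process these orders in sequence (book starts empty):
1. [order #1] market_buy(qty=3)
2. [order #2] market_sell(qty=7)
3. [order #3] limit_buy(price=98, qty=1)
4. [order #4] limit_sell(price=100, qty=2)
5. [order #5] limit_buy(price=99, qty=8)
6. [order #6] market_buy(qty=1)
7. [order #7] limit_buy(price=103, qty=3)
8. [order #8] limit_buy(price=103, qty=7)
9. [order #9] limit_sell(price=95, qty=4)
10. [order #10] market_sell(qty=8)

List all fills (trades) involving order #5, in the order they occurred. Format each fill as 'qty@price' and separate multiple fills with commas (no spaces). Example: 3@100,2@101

After op 1 [order #1] market_buy(qty=3): fills=none; bids=[-] asks=[-]
After op 2 [order #2] market_sell(qty=7): fills=none; bids=[-] asks=[-]
After op 3 [order #3] limit_buy(price=98, qty=1): fills=none; bids=[#3:1@98] asks=[-]
After op 4 [order #4] limit_sell(price=100, qty=2): fills=none; bids=[#3:1@98] asks=[#4:2@100]
After op 5 [order #5] limit_buy(price=99, qty=8): fills=none; bids=[#5:8@99 #3:1@98] asks=[#4:2@100]
After op 6 [order #6] market_buy(qty=1): fills=#6x#4:1@100; bids=[#5:8@99 #3:1@98] asks=[#4:1@100]
After op 7 [order #7] limit_buy(price=103, qty=3): fills=#7x#4:1@100; bids=[#7:2@103 #5:8@99 #3:1@98] asks=[-]
After op 8 [order #8] limit_buy(price=103, qty=7): fills=none; bids=[#7:2@103 #8:7@103 #5:8@99 #3:1@98] asks=[-]
After op 9 [order #9] limit_sell(price=95, qty=4): fills=#7x#9:2@103 #8x#9:2@103; bids=[#8:5@103 #5:8@99 #3:1@98] asks=[-]
After op 10 [order #10] market_sell(qty=8): fills=#8x#10:5@103 #5x#10:3@99; bids=[#5:5@99 #3:1@98] asks=[-]

Answer: 3@99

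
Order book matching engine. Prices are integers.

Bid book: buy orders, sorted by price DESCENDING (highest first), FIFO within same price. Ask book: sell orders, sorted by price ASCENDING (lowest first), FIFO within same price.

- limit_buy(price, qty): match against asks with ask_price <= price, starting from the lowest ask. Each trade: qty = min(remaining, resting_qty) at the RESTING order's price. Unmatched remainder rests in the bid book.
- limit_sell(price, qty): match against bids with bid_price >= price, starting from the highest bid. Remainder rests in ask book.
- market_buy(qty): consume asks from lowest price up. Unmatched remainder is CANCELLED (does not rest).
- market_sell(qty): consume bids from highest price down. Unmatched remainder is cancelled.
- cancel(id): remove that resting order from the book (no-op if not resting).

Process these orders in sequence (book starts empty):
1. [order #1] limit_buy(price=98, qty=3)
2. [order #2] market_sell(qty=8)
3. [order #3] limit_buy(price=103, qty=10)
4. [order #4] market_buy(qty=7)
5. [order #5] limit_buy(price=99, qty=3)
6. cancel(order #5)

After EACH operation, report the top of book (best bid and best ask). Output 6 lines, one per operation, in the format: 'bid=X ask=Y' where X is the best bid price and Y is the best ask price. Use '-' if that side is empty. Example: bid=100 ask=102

Answer: bid=98 ask=-
bid=- ask=-
bid=103 ask=-
bid=103 ask=-
bid=103 ask=-
bid=103 ask=-

Derivation:
After op 1 [order #1] limit_buy(price=98, qty=3): fills=none; bids=[#1:3@98] asks=[-]
After op 2 [order #2] market_sell(qty=8): fills=#1x#2:3@98; bids=[-] asks=[-]
After op 3 [order #3] limit_buy(price=103, qty=10): fills=none; bids=[#3:10@103] asks=[-]
After op 4 [order #4] market_buy(qty=7): fills=none; bids=[#3:10@103] asks=[-]
After op 5 [order #5] limit_buy(price=99, qty=3): fills=none; bids=[#3:10@103 #5:3@99] asks=[-]
After op 6 cancel(order #5): fills=none; bids=[#3:10@103] asks=[-]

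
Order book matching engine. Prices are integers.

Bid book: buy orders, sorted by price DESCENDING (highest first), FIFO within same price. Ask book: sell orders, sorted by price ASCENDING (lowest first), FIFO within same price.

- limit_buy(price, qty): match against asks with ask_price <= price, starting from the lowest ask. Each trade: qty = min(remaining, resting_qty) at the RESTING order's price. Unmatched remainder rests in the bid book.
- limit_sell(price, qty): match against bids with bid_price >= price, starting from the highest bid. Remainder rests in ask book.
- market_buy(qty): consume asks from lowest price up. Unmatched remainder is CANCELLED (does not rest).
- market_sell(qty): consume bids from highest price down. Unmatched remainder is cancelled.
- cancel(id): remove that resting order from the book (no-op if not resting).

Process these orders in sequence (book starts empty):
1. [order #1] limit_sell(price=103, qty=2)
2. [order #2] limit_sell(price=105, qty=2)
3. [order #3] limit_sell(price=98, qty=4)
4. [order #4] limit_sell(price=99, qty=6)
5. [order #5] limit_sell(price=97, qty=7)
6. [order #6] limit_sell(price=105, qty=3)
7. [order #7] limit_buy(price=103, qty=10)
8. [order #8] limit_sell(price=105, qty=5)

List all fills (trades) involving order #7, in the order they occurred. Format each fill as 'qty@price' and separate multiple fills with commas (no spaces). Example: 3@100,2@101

After op 1 [order #1] limit_sell(price=103, qty=2): fills=none; bids=[-] asks=[#1:2@103]
After op 2 [order #2] limit_sell(price=105, qty=2): fills=none; bids=[-] asks=[#1:2@103 #2:2@105]
After op 3 [order #3] limit_sell(price=98, qty=4): fills=none; bids=[-] asks=[#3:4@98 #1:2@103 #2:2@105]
After op 4 [order #4] limit_sell(price=99, qty=6): fills=none; bids=[-] asks=[#3:4@98 #4:6@99 #1:2@103 #2:2@105]
After op 5 [order #5] limit_sell(price=97, qty=7): fills=none; bids=[-] asks=[#5:7@97 #3:4@98 #4:6@99 #1:2@103 #2:2@105]
After op 6 [order #6] limit_sell(price=105, qty=3): fills=none; bids=[-] asks=[#5:7@97 #3:4@98 #4:6@99 #1:2@103 #2:2@105 #6:3@105]
After op 7 [order #7] limit_buy(price=103, qty=10): fills=#7x#5:7@97 #7x#3:3@98; bids=[-] asks=[#3:1@98 #4:6@99 #1:2@103 #2:2@105 #6:3@105]
After op 8 [order #8] limit_sell(price=105, qty=5): fills=none; bids=[-] asks=[#3:1@98 #4:6@99 #1:2@103 #2:2@105 #6:3@105 #8:5@105]

Answer: 7@97,3@98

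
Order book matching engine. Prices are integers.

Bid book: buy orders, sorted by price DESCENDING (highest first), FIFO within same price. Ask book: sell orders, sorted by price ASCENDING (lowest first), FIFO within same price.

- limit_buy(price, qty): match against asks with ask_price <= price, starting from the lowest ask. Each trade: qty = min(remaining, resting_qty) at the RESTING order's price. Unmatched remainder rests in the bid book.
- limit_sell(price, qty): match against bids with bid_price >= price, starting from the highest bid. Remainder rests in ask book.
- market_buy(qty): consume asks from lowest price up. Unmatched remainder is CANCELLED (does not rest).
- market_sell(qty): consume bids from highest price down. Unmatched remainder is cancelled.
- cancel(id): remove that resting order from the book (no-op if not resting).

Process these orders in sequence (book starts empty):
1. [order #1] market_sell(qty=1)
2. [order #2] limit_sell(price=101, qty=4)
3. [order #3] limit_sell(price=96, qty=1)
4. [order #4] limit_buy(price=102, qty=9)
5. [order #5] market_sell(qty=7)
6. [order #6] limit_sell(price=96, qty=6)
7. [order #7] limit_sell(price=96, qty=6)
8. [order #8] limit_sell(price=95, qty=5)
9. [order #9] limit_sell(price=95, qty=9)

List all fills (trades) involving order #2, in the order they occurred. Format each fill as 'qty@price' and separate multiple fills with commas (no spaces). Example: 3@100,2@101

Answer: 4@101

Derivation:
After op 1 [order #1] market_sell(qty=1): fills=none; bids=[-] asks=[-]
After op 2 [order #2] limit_sell(price=101, qty=4): fills=none; bids=[-] asks=[#2:4@101]
After op 3 [order #3] limit_sell(price=96, qty=1): fills=none; bids=[-] asks=[#3:1@96 #2:4@101]
After op 4 [order #4] limit_buy(price=102, qty=9): fills=#4x#3:1@96 #4x#2:4@101; bids=[#4:4@102] asks=[-]
After op 5 [order #5] market_sell(qty=7): fills=#4x#5:4@102; bids=[-] asks=[-]
After op 6 [order #6] limit_sell(price=96, qty=6): fills=none; bids=[-] asks=[#6:6@96]
After op 7 [order #7] limit_sell(price=96, qty=6): fills=none; bids=[-] asks=[#6:6@96 #7:6@96]
After op 8 [order #8] limit_sell(price=95, qty=5): fills=none; bids=[-] asks=[#8:5@95 #6:6@96 #7:6@96]
After op 9 [order #9] limit_sell(price=95, qty=9): fills=none; bids=[-] asks=[#8:5@95 #9:9@95 #6:6@96 #7:6@96]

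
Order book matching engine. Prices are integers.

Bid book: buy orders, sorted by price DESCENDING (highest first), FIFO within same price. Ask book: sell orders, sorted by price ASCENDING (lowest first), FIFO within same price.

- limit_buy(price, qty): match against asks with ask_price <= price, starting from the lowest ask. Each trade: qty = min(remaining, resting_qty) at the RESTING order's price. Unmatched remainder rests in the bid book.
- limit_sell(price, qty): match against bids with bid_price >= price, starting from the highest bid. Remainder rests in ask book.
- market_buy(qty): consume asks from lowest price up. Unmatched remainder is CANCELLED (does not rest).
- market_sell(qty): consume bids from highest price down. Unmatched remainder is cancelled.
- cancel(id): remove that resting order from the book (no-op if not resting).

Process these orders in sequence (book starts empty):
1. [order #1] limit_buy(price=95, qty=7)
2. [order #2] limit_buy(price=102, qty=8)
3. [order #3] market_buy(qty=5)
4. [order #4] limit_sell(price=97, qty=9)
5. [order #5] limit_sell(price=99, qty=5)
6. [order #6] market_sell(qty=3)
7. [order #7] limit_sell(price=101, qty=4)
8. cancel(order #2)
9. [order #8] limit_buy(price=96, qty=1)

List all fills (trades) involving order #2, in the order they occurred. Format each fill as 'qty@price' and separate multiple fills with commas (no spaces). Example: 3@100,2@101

Answer: 8@102

Derivation:
After op 1 [order #1] limit_buy(price=95, qty=7): fills=none; bids=[#1:7@95] asks=[-]
After op 2 [order #2] limit_buy(price=102, qty=8): fills=none; bids=[#2:8@102 #1:7@95] asks=[-]
After op 3 [order #3] market_buy(qty=5): fills=none; bids=[#2:8@102 #1:7@95] asks=[-]
After op 4 [order #4] limit_sell(price=97, qty=9): fills=#2x#4:8@102; bids=[#1:7@95] asks=[#4:1@97]
After op 5 [order #5] limit_sell(price=99, qty=5): fills=none; bids=[#1:7@95] asks=[#4:1@97 #5:5@99]
After op 6 [order #6] market_sell(qty=3): fills=#1x#6:3@95; bids=[#1:4@95] asks=[#4:1@97 #5:5@99]
After op 7 [order #7] limit_sell(price=101, qty=4): fills=none; bids=[#1:4@95] asks=[#4:1@97 #5:5@99 #7:4@101]
After op 8 cancel(order #2): fills=none; bids=[#1:4@95] asks=[#4:1@97 #5:5@99 #7:4@101]
After op 9 [order #8] limit_buy(price=96, qty=1): fills=none; bids=[#8:1@96 #1:4@95] asks=[#4:1@97 #5:5@99 #7:4@101]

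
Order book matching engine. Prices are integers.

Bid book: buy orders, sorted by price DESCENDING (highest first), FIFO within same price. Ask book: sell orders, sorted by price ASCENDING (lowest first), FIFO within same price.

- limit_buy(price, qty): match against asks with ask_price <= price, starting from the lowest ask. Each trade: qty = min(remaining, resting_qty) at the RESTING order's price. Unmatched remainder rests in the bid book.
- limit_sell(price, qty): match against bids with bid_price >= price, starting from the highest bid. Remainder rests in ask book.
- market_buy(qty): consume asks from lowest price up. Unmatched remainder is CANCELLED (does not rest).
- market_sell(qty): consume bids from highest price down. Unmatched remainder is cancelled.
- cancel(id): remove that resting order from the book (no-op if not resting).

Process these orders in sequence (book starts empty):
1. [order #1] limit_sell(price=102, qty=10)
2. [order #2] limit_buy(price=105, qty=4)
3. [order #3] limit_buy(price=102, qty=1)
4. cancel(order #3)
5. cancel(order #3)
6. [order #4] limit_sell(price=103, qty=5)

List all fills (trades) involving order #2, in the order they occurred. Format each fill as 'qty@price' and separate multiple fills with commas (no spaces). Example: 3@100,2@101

Answer: 4@102

Derivation:
After op 1 [order #1] limit_sell(price=102, qty=10): fills=none; bids=[-] asks=[#1:10@102]
After op 2 [order #2] limit_buy(price=105, qty=4): fills=#2x#1:4@102; bids=[-] asks=[#1:6@102]
After op 3 [order #3] limit_buy(price=102, qty=1): fills=#3x#1:1@102; bids=[-] asks=[#1:5@102]
After op 4 cancel(order #3): fills=none; bids=[-] asks=[#1:5@102]
After op 5 cancel(order #3): fills=none; bids=[-] asks=[#1:5@102]
After op 6 [order #4] limit_sell(price=103, qty=5): fills=none; bids=[-] asks=[#1:5@102 #4:5@103]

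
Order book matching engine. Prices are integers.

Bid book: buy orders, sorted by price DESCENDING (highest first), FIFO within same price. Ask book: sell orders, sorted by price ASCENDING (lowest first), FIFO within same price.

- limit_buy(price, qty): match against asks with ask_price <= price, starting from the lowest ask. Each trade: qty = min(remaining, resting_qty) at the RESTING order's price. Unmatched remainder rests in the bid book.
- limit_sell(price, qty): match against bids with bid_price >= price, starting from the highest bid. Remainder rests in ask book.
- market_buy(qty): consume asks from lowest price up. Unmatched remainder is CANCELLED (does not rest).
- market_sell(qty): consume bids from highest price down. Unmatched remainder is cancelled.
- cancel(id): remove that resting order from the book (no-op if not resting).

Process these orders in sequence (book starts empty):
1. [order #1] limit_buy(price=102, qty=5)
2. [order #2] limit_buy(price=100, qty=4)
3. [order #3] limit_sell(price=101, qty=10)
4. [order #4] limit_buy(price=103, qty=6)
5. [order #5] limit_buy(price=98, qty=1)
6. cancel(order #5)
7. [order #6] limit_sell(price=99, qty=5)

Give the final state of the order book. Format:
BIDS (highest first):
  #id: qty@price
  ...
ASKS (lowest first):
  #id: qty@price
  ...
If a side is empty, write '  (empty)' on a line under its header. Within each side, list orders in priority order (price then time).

Answer: BIDS (highest first):
  (empty)
ASKS (lowest first):
  (empty)

Derivation:
After op 1 [order #1] limit_buy(price=102, qty=5): fills=none; bids=[#1:5@102] asks=[-]
After op 2 [order #2] limit_buy(price=100, qty=4): fills=none; bids=[#1:5@102 #2:4@100] asks=[-]
After op 3 [order #3] limit_sell(price=101, qty=10): fills=#1x#3:5@102; bids=[#2:4@100] asks=[#3:5@101]
After op 4 [order #4] limit_buy(price=103, qty=6): fills=#4x#3:5@101; bids=[#4:1@103 #2:4@100] asks=[-]
After op 5 [order #5] limit_buy(price=98, qty=1): fills=none; bids=[#4:1@103 #2:4@100 #5:1@98] asks=[-]
After op 6 cancel(order #5): fills=none; bids=[#4:1@103 #2:4@100] asks=[-]
After op 7 [order #6] limit_sell(price=99, qty=5): fills=#4x#6:1@103 #2x#6:4@100; bids=[-] asks=[-]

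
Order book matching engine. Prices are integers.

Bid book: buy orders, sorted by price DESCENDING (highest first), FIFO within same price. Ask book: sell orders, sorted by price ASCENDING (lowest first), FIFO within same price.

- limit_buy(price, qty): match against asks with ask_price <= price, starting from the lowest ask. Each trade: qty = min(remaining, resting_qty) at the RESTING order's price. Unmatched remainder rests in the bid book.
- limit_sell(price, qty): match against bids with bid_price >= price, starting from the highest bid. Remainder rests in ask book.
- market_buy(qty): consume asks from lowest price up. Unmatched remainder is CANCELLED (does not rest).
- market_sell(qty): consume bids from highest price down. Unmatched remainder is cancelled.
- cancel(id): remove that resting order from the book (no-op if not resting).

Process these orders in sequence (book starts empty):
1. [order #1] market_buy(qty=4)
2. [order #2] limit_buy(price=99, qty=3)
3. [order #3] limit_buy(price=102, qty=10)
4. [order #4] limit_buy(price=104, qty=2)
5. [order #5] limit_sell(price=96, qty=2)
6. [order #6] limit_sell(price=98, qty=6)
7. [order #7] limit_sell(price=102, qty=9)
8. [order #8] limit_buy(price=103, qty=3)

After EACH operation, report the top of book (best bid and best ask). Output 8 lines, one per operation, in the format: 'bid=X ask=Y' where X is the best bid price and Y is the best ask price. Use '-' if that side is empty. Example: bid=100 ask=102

Answer: bid=- ask=-
bid=99 ask=-
bid=102 ask=-
bid=104 ask=-
bid=102 ask=-
bid=102 ask=-
bid=99 ask=102
bid=99 ask=102

Derivation:
After op 1 [order #1] market_buy(qty=4): fills=none; bids=[-] asks=[-]
After op 2 [order #2] limit_buy(price=99, qty=3): fills=none; bids=[#2:3@99] asks=[-]
After op 3 [order #3] limit_buy(price=102, qty=10): fills=none; bids=[#3:10@102 #2:3@99] asks=[-]
After op 4 [order #4] limit_buy(price=104, qty=2): fills=none; bids=[#4:2@104 #3:10@102 #2:3@99] asks=[-]
After op 5 [order #5] limit_sell(price=96, qty=2): fills=#4x#5:2@104; bids=[#3:10@102 #2:3@99] asks=[-]
After op 6 [order #6] limit_sell(price=98, qty=6): fills=#3x#6:6@102; bids=[#3:4@102 #2:3@99] asks=[-]
After op 7 [order #7] limit_sell(price=102, qty=9): fills=#3x#7:4@102; bids=[#2:3@99] asks=[#7:5@102]
After op 8 [order #8] limit_buy(price=103, qty=3): fills=#8x#7:3@102; bids=[#2:3@99] asks=[#7:2@102]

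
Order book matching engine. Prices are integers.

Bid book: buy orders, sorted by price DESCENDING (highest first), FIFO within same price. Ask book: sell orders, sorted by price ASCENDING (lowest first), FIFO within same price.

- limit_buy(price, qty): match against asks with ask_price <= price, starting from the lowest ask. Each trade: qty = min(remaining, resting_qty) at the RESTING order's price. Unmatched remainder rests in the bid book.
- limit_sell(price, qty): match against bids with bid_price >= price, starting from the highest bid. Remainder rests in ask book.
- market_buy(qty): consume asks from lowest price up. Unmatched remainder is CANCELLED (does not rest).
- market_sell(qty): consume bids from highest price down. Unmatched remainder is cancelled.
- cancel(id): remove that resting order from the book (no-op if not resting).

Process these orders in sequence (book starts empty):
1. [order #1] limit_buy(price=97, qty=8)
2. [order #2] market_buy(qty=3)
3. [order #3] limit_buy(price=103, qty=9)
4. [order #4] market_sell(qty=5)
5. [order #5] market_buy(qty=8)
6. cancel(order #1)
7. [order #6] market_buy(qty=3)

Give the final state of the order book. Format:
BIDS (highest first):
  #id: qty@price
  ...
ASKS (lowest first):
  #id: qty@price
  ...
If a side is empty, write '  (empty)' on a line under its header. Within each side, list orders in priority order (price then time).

After op 1 [order #1] limit_buy(price=97, qty=8): fills=none; bids=[#1:8@97] asks=[-]
After op 2 [order #2] market_buy(qty=3): fills=none; bids=[#1:8@97] asks=[-]
After op 3 [order #3] limit_buy(price=103, qty=9): fills=none; bids=[#3:9@103 #1:8@97] asks=[-]
After op 4 [order #4] market_sell(qty=5): fills=#3x#4:5@103; bids=[#3:4@103 #1:8@97] asks=[-]
After op 5 [order #5] market_buy(qty=8): fills=none; bids=[#3:4@103 #1:8@97] asks=[-]
After op 6 cancel(order #1): fills=none; bids=[#3:4@103] asks=[-]
After op 7 [order #6] market_buy(qty=3): fills=none; bids=[#3:4@103] asks=[-]

Answer: BIDS (highest first):
  #3: 4@103
ASKS (lowest first):
  (empty)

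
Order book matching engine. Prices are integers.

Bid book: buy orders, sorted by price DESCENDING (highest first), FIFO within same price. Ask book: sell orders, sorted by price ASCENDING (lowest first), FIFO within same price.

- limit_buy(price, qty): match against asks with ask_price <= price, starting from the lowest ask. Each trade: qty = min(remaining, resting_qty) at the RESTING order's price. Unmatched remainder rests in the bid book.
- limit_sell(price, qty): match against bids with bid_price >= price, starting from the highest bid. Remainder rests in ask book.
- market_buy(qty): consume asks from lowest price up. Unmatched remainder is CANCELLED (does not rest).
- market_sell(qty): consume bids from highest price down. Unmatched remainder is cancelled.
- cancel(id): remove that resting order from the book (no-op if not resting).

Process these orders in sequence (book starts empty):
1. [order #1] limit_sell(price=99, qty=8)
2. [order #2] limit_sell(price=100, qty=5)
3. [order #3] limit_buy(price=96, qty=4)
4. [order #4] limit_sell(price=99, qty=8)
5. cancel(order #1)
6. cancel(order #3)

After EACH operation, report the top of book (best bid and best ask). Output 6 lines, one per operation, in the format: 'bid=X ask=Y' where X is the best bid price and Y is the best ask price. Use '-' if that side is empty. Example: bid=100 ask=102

After op 1 [order #1] limit_sell(price=99, qty=8): fills=none; bids=[-] asks=[#1:8@99]
After op 2 [order #2] limit_sell(price=100, qty=5): fills=none; bids=[-] asks=[#1:8@99 #2:5@100]
After op 3 [order #3] limit_buy(price=96, qty=4): fills=none; bids=[#3:4@96] asks=[#1:8@99 #2:5@100]
After op 4 [order #4] limit_sell(price=99, qty=8): fills=none; bids=[#3:4@96] asks=[#1:8@99 #4:8@99 #2:5@100]
After op 5 cancel(order #1): fills=none; bids=[#3:4@96] asks=[#4:8@99 #2:5@100]
After op 6 cancel(order #3): fills=none; bids=[-] asks=[#4:8@99 #2:5@100]

Answer: bid=- ask=99
bid=- ask=99
bid=96 ask=99
bid=96 ask=99
bid=96 ask=99
bid=- ask=99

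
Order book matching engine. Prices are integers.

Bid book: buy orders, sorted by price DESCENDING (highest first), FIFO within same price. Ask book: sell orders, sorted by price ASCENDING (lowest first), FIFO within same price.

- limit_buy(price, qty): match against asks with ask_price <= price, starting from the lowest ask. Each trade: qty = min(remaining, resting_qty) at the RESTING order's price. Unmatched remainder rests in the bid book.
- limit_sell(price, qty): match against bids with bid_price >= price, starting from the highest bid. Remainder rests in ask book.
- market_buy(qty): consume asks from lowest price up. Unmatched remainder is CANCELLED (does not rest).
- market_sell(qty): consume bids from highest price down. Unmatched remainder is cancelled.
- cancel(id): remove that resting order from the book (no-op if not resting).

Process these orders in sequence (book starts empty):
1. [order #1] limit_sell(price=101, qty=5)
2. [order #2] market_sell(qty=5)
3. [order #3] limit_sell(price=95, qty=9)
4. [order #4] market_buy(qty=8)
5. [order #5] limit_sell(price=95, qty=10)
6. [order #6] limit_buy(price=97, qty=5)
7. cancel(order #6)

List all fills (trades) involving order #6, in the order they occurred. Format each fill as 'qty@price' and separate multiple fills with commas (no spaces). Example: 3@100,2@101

Answer: 1@95,4@95

Derivation:
After op 1 [order #1] limit_sell(price=101, qty=5): fills=none; bids=[-] asks=[#1:5@101]
After op 2 [order #2] market_sell(qty=5): fills=none; bids=[-] asks=[#1:5@101]
After op 3 [order #3] limit_sell(price=95, qty=9): fills=none; bids=[-] asks=[#3:9@95 #1:5@101]
After op 4 [order #4] market_buy(qty=8): fills=#4x#3:8@95; bids=[-] asks=[#3:1@95 #1:5@101]
After op 5 [order #5] limit_sell(price=95, qty=10): fills=none; bids=[-] asks=[#3:1@95 #5:10@95 #1:5@101]
After op 6 [order #6] limit_buy(price=97, qty=5): fills=#6x#3:1@95 #6x#5:4@95; bids=[-] asks=[#5:6@95 #1:5@101]
After op 7 cancel(order #6): fills=none; bids=[-] asks=[#5:6@95 #1:5@101]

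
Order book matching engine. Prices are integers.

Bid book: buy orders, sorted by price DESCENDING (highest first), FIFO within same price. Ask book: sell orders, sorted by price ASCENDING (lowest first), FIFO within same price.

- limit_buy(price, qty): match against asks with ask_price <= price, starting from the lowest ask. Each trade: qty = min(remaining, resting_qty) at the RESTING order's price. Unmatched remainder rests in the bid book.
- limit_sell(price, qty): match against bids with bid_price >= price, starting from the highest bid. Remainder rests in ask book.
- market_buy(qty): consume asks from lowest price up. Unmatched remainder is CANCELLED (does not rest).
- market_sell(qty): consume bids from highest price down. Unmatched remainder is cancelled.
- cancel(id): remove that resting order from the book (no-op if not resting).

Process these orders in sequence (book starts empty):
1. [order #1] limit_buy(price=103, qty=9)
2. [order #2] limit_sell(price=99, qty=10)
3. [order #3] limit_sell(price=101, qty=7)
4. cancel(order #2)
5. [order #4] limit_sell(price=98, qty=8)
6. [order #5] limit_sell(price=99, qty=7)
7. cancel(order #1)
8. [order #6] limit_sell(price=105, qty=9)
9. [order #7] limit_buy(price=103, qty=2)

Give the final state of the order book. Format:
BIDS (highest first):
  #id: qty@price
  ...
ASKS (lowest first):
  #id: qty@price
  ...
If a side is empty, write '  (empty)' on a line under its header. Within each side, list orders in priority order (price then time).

Answer: BIDS (highest first):
  (empty)
ASKS (lowest first):
  #4: 6@98
  #5: 7@99
  #3: 7@101
  #6: 9@105

Derivation:
After op 1 [order #1] limit_buy(price=103, qty=9): fills=none; bids=[#1:9@103] asks=[-]
After op 2 [order #2] limit_sell(price=99, qty=10): fills=#1x#2:9@103; bids=[-] asks=[#2:1@99]
After op 3 [order #3] limit_sell(price=101, qty=7): fills=none; bids=[-] asks=[#2:1@99 #3:7@101]
After op 4 cancel(order #2): fills=none; bids=[-] asks=[#3:7@101]
After op 5 [order #4] limit_sell(price=98, qty=8): fills=none; bids=[-] asks=[#4:8@98 #3:7@101]
After op 6 [order #5] limit_sell(price=99, qty=7): fills=none; bids=[-] asks=[#4:8@98 #5:7@99 #3:7@101]
After op 7 cancel(order #1): fills=none; bids=[-] asks=[#4:8@98 #5:7@99 #3:7@101]
After op 8 [order #6] limit_sell(price=105, qty=9): fills=none; bids=[-] asks=[#4:8@98 #5:7@99 #3:7@101 #6:9@105]
After op 9 [order #7] limit_buy(price=103, qty=2): fills=#7x#4:2@98; bids=[-] asks=[#4:6@98 #5:7@99 #3:7@101 #6:9@105]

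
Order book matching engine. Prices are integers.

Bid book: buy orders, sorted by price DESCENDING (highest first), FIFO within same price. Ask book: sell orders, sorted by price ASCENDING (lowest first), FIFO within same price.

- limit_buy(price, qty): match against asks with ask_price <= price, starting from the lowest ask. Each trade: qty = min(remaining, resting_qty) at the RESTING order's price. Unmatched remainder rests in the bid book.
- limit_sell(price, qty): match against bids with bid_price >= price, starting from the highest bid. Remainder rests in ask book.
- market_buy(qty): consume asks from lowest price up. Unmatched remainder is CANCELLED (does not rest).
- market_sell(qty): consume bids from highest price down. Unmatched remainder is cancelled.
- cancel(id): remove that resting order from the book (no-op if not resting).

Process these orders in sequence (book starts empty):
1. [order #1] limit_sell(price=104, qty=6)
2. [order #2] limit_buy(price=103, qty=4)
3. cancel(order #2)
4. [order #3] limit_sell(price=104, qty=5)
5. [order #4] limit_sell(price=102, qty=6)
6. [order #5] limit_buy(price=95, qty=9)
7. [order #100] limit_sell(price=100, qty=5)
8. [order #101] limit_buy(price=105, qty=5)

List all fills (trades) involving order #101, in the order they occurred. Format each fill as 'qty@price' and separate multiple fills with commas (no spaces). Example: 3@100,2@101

After op 1 [order #1] limit_sell(price=104, qty=6): fills=none; bids=[-] asks=[#1:6@104]
After op 2 [order #2] limit_buy(price=103, qty=4): fills=none; bids=[#2:4@103] asks=[#1:6@104]
After op 3 cancel(order #2): fills=none; bids=[-] asks=[#1:6@104]
After op 4 [order #3] limit_sell(price=104, qty=5): fills=none; bids=[-] asks=[#1:6@104 #3:5@104]
After op 5 [order #4] limit_sell(price=102, qty=6): fills=none; bids=[-] asks=[#4:6@102 #1:6@104 #3:5@104]
After op 6 [order #5] limit_buy(price=95, qty=9): fills=none; bids=[#5:9@95] asks=[#4:6@102 #1:6@104 #3:5@104]
After op 7 [order #100] limit_sell(price=100, qty=5): fills=none; bids=[#5:9@95] asks=[#100:5@100 #4:6@102 #1:6@104 #3:5@104]
After op 8 [order #101] limit_buy(price=105, qty=5): fills=#101x#100:5@100; bids=[#5:9@95] asks=[#4:6@102 #1:6@104 #3:5@104]

Answer: 5@100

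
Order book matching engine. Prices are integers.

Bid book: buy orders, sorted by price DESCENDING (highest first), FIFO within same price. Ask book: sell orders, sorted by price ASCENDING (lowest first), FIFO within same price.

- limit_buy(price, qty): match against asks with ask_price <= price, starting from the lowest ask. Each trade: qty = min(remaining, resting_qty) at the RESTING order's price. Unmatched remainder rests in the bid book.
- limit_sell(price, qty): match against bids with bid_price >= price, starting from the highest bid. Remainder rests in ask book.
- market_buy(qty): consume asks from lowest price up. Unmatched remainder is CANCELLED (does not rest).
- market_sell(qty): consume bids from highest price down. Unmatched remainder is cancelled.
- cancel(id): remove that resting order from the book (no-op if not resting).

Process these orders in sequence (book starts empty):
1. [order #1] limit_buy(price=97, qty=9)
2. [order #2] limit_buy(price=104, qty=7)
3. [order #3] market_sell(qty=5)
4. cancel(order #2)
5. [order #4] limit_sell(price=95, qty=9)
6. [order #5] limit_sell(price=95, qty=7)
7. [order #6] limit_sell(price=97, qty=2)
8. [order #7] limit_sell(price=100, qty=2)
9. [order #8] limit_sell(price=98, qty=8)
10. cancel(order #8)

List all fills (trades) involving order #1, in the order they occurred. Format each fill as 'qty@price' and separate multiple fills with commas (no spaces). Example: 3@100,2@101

After op 1 [order #1] limit_buy(price=97, qty=9): fills=none; bids=[#1:9@97] asks=[-]
After op 2 [order #2] limit_buy(price=104, qty=7): fills=none; bids=[#2:7@104 #1:9@97] asks=[-]
After op 3 [order #3] market_sell(qty=5): fills=#2x#3:5@104; bids=[#2:2@104 #1:9@97] asks=[-]
After op 4 cancel(order #2): fills=none; bids=[#1:9@97] asks=[-]
After op 5 [order #4] limit_sell(price=95, qty=9): fills=#1x#4:9@97; bids=[-] asks=[-]
After op 6 [order #5] limit_sell(price=95, qty=7): fills=none; bids=[-] asks=[#5:7@95]
After op 7 [order #6] limit_sell(price=97, qty=2): fills=none; bids=[-] asks=[#5:7@95 #6:2@97]
After op 8 [order #7] limit_sell(price=100, qty=2): fills=none; bids=[-] asks=[#5:7@95 #6:2@97 #7:2@100]
After op 9 [order #8] limit_sell(price=98, qty=8): fills=none; bids=[-] asks=[#5:7@95 #6:2@97 #8:8@98 #7:2@100]
After op 10 cancel(order #8): fills=none; bids=[-] asks=[#5:7@95 #6:2@97 #7:2@100]

Answer: 9@97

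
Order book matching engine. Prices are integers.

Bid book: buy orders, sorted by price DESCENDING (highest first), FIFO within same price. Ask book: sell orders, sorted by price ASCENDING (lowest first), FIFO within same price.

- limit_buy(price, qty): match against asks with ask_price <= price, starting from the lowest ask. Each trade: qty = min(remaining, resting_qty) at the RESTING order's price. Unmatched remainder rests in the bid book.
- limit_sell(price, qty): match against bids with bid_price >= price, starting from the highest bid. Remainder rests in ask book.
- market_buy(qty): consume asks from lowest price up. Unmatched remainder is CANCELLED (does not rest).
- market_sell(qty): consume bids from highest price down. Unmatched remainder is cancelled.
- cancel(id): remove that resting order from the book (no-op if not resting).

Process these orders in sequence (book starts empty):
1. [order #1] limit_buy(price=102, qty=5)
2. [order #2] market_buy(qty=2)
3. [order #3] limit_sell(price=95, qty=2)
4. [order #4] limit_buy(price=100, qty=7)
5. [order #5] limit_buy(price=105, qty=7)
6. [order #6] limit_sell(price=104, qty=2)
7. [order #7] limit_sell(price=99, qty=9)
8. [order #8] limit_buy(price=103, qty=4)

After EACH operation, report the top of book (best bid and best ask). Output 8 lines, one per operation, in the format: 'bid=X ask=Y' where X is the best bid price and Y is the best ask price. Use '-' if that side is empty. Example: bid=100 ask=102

Answer: bid=102 ask=-
bid=102 ask=-
bid=102 ask=-
bid=102 ask=-
bid=105 ask=-
bid=105 ask=-
bid=100 ask=-
bid=103 ask=-

Derivation:
After op 1 [order #1] limit_buy(price=102, qty=5): fills=none; bids=[#1:5@102] asks=[-]
After op 2 [order #2] market_buy(qty=2): fills=none; bids=[#1:5@102] asks=[-]
After op 3 [order #3] limit_sell(price=95, qty=2): fills=#1x#3:2@102; bids=[#1:3@102] asks=[-]
After op 4 [order #4] limit_buy(price=100, qty=7): fills=none; bids=[#1:3@102 #4:7@100] asks=[-]
After op 5 [order #5] limit_buy(price=105, qty=7): fills=none; bids=[#5:7@105 #1:3@102 #4:7@100] asks=[-]
After op 6 [order #6] limit_sell(price=104, qty=2): fills=#5x#6:2@105; bids=[#5:5@105 #1:3@102 #4:7@100] asks=[-]
After op 7 [order #7] limit_sell(price=99, qty=9): fills=#5x#7:5@105 #1x#7:3@102 #4x#7:1@100; bids=[#4:6@100] asks=[-]
After op 8 [order #8] limit_buy(price=103, qty=4): fills=none; bids=[#8:4@103 #4:6@100] asks=[-]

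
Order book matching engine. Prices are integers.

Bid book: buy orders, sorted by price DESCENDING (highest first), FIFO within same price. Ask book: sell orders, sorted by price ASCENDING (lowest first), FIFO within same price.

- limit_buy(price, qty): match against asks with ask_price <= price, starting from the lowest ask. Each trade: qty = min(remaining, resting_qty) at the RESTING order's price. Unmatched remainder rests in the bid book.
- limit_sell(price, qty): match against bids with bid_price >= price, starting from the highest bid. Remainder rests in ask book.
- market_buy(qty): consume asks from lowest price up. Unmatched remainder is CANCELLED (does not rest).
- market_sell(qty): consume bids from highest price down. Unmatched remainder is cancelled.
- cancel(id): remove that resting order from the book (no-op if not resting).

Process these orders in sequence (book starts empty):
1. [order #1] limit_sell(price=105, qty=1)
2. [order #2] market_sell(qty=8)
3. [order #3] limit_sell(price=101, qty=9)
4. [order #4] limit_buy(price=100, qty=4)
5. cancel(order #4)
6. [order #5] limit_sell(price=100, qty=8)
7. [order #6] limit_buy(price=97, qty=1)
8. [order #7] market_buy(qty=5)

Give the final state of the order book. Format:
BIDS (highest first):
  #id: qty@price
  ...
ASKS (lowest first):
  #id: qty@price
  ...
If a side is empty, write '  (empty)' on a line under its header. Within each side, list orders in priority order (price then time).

After op 1 [order #1] limit_sell(price=105, qty=1): fills=none; bids=[-] asks=[#1:1@105]
After op 2 [order #2] market_sell(qty=8): fills=none; bids=[-] asks=[#1:1@105]
After op 3 [order #3] limit_sell(price=101, qty=9): fills=none; bids=[-] asks=[#3:9@101 #1:1@105]
After op 4 [order #4] limit_buy(price=100, qty=4): fills=none; bids=[#4:4@100] asks=[#3:9@101 #1:1@105]
After op 5 cancel(order #4): fills=none; bids=[-] asks=[#3:9@101 #1:1@105]
After op 6 [order #5] limit_sell(price=100, qty=8): fills=none; bids=[-] asks=[#5:8@100 #3:9@101 #1:1@105]
After op 7 [order #6] limit_buy(price=97, qty=1): fills=none; bids=[#6:1@97] asks=[#5:8@100 #3:9@101 #1:1@105]
After op 8 [order #7] market_buy(qty=5): fills=#7x#5:5@100; bids=[#6:1@97] asks=[#5:3@100 #3:9@101 #1:1@105]

Answer: BIDS (highest first):
  #6: 1@97
ASKS (lowest first):
  #5: 3@100
  #3: 9@101
  #1: 1@105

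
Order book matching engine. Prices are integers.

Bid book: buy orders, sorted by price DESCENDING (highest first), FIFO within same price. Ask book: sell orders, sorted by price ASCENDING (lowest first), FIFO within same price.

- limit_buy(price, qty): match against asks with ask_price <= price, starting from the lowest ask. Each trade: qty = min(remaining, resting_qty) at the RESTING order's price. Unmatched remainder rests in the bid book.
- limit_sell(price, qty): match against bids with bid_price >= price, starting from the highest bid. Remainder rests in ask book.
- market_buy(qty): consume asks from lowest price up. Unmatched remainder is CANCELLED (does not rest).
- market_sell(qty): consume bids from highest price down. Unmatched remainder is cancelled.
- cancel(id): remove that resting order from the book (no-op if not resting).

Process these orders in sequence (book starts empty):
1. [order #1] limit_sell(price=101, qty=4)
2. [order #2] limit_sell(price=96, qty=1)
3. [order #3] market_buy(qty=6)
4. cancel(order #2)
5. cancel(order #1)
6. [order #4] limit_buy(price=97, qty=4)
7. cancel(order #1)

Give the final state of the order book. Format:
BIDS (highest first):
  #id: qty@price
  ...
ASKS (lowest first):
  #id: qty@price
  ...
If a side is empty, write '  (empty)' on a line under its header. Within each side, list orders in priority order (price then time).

Answer: BIDS (highest first):
  #4: 4@97
ASKS (lowest first):
  (empty)

Derivation:
After op 1 [order #1] limit_sell(price=101, qty=4): fills=none; bids=[-] asks=[#1:4@101]
After op 2 [order #2] limit_sell(price=96, qty=1): fills=none; bids=[-] asks=[#2:1@96 #1:4@101]
After op 3 [order #3] market_buy(qty=6): fills=#3x#2:1@96 #3x#1:4@101; bids=[-] asks=[-]
After op 4 cancel(order #2): fills=none; bids=[-] asks=[-]
After op 5 cancel(order #1): fills=none; bids=[-] asks=[-]
After op 6 [order #4] limit_buy(price=97, qty=4): fills=none; bids=[#4:4@97] asks=[-]
After op 7 cancel(order #1): fills=none; bids=[#4:4@97] asks=[-]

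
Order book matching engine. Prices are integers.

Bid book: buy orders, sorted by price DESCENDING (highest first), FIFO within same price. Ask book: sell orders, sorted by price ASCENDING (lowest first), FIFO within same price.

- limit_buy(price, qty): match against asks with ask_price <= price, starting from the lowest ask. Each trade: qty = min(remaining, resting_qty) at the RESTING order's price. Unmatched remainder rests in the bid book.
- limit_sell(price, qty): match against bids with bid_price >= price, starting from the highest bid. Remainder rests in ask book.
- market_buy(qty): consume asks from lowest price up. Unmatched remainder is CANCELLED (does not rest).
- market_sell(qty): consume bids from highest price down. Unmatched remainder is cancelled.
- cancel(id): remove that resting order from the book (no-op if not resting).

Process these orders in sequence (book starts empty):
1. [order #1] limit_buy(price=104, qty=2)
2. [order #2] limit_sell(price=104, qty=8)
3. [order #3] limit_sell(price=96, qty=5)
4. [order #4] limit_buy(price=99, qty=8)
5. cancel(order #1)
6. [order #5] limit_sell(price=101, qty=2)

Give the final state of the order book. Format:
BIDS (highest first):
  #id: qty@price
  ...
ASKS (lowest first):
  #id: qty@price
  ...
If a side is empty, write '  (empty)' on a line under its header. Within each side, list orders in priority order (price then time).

Answer: BIDS (highest first):
  #4: 3@99
ASKS (lowest first):
  #5: 2@101
  #2: 6@104

Derivation:
After op 1 [order #1] limit_buy(price=104, qty=2): fills=none; bids=[#1:2@104] asks=[-]
After op 2 [order #2] limit_sell(price=104, qty=8): fills=#1x#2:2@104; bids=[-] asks=[#2:6@104]
After op 3 [order #3] limit_sell(price=96, qty=5): fills=none; bids=[-] asks=[#3:5@96 #2:6@104]
After op 4 [order #4] limit_buy(price=99, qty=8): fills=#4x#3:5@96; bids=[#4:3@99] asks=[#2:6@104]
After op 5 cancel(order #1): fills=none; bids=[#4:3@99] asks=[#2:6@104]
After op 6 [order #5] limit_sell(price=101, qty=2): fills=none; bids=[#4:3@99] asks=[#5:2@101 #2:6@104]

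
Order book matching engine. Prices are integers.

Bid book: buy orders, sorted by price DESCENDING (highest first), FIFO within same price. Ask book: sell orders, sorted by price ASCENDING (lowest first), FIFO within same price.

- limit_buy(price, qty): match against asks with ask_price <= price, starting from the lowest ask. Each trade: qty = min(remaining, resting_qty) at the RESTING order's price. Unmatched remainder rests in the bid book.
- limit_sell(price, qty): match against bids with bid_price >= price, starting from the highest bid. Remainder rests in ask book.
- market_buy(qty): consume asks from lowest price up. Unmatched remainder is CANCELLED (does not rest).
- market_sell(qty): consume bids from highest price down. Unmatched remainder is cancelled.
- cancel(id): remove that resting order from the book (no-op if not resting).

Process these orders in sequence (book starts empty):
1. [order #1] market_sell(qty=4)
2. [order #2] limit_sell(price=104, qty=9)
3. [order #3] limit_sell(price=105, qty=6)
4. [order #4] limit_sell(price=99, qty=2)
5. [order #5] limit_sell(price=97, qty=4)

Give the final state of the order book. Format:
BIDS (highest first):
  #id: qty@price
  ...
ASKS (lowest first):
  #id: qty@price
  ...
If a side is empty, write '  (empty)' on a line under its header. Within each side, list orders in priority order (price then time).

After op 1 [order #1] market_sell(qty=4): fills=none; bids=[-] asks=[-]
After op 2 [order #2] limit_sell(price=104, qty=9): fills=none; bids=[-] asks=[#2:9@104]
After op 3 [order #3] limit_sell(price=105, qty=6): fills=none; bids=[-] asks=[#2:9@104 #3:6@105]
After op 4 [order #4] limit_sell(price=99, qty=2): fills=none; bids=[-] asks=[#4:2@99 #2:9@104 #3:6@105]
After op 5 [order #5] limit_sell(price=97, qty=4): fills=none; bids=[-] asks=[#5:4@97 #4:2@99 #2:9@104 #3:6@105]

Answer: BIDS (highest first):
  (empty)
ASKS (lowest first):
  #5: 4@97
  #4: 2@99
  #2: 9@104
  #3: 6@105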